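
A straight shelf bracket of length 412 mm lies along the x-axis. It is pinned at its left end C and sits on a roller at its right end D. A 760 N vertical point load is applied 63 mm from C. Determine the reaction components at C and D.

Moments about C: D_y·412 − 760·63 = 0 → D_y = 47880/412 = 116.214 ≈ 116.2 N.
ΣF_y = 0: C_y + 116.214 − 760 = 0 → C_y = 643.8 N.
ΣF_x = 0: no horizontal applied forces, so C_x = 0.

C_x = 0, C_y = 643.8 N, D_y = 116.2 N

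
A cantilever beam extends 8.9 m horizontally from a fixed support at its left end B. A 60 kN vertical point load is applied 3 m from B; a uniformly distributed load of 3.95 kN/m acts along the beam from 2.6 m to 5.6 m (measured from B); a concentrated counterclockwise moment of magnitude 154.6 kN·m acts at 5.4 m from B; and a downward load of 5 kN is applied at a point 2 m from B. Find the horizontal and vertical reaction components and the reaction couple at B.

Resultant of the distributed load: 3.95 × 3 = 11.85 kN at 4.1 m from B.
ΣF_x = 0: B_x = 0.
ΣF_y = 0: B_y − 60 − 3.95·3 − 5 = 0 → B_y = 76.85 kN.
ΣM about B: M_B − 60·3 − (3.95·3)·4.1 + 154.6 − 5·2 = 0 → M_B = 83.98 kN·m.

B_x = 0, B_y = 76.85 kN, M_B = 83.98 kN·m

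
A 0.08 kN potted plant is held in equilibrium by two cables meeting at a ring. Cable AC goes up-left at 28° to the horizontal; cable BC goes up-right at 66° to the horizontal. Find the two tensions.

ΣF_x = 0: −T_AC·cos28° + T_BC·cos66° = 0 → T_BC = 2.17081·T_AC.
ΣF_y = 0: T_AC·sin28° + T_BC·sin66° = 0.08.
Substitute: T_AC·(0.469472 + 2.17081·0.913545) = 0.08 → T_AC = 0.0326184 ≈ 0.03262 kN.
Then T_BC = 2.17081 × 0.0326184 = 0.07081 kN.

T_AC = 0.03262 kN, T_BC = 0.07081 kN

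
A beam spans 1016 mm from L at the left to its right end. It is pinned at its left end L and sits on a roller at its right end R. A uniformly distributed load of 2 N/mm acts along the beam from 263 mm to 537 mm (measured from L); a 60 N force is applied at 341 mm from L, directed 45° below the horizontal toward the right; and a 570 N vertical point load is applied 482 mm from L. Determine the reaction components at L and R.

L_x = -42.43 N, L_y = 660.0 N, R_y = 500.4 N

Resultant of the distributed load: 2 × 274 = 548 N at 400 mm from L.
ΣM about L: R_y·1016 − (2·274)·400 − 60·sin45°·341 − 570·482 = 0 → R_y = 508407/1016 = 500.401 ≈ 500.4 N.
ΣF_y = 0: L_y + 500.401 − 2·274 − 60·sin45° − 570 = 0 → L_y = 660.0 N.
ΣF_x = 0: L_x + 60·cos45° = 0 → L_x = -42.43 N.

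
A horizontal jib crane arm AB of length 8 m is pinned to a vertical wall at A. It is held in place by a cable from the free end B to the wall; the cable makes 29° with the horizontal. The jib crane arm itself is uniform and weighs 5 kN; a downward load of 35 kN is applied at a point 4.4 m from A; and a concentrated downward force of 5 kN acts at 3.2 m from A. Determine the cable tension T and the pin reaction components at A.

ΣM about A: T·sin29°·8 − 5·4 − 35·4.4 − 5·3.2 = 0 → T = 190/(8·0.48481) = 48.9883 ≈ 48.99 kN.
ΣF_x = 0: A_x − T·cos29° = 0 → A_x = 48.9883 × 0.87462 = 42.85 kN.
ΣF_y = 0: A_y + T·sin29° − 5 − 35 − 5 = 0 → A_y = 45 − 48.9883 × 0.48481 = 21.25 kN.

T = 48.99 kN, A_x = 42.85 kN, A_y = 21.25 kN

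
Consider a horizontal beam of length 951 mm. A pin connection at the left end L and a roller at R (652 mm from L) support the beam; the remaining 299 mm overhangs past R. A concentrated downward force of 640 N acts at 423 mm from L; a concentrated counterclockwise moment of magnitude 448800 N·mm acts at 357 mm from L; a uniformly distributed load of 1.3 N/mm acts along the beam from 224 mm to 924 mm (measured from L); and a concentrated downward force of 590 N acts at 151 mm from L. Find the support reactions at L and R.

L_x = 0, L_y = 1475 N, R_y = 664.6 N

Resultant of the distributed load: 1.3 × 700 = 910 N at 574 mm from L.
Taking moments about L: R_y·652 − 640·423 + 448800 − (1.3·700)·574 − 590·151 = 0 → R_y = 433350/652 = 664.647 ≈ 664.6 N.
ΣF_y = 0: L_y + 664.647 − 640 − 1.3·700 − 590 = 0 → L_y = 1475 N.
ΣF_x = 0: no horizontal applied forces, so L_x = 0.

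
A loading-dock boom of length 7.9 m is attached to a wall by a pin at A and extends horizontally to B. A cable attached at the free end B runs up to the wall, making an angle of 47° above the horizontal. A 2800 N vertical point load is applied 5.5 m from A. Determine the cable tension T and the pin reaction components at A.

ΣM about A: T·sin47°·7.9 − 2800·5.5 = 0 → T = 15400/(7.9·0.731354) = 2665.42 ≈ 2665 N.
ΣF_x = 0: A_x − T·cos47° = 0 → A_x = 2665.42 × 0.681998 = 1818 N.
ΣF_y = 0: A_y + T·sin47° − 2800 = 0 → A_y = 2800 − 2665.42 × 0.731354 = 850.6 N.

T = 2665 N, A_x = 1818 N, A_y = 850.6 N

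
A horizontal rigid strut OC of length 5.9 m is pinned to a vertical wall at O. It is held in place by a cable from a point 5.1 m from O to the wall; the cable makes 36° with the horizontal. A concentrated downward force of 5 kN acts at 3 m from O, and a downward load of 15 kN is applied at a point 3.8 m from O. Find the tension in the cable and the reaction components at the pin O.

ΣM about O: T·sin36°·5.1 − 5·3 − 15·3.8 = 0 → T = 72/(5.1·0.587785) = 24.0184 ≈ 24.02 kN.
ΣF_x = 0: O_x − T·cos36° = 0 → O_x = 24.0184 × 0.809017 = 19.43 kN.
ΣF_y = 0: O_y + T·sin36° − 5 − 15 = 0 → O_y = 20 − 24.0184 × 0.587785 = 5.882 kN.

T = 24.02 kN, O_x = 19.43 kN, O_y = 5.882 kN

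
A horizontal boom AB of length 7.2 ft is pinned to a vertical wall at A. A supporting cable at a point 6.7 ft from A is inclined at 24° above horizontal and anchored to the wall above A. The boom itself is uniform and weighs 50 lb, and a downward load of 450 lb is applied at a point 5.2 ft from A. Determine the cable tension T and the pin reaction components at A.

T = 924.7 lb, A_x = 844.8 lb, A_y = 123.9 lb

ΣM about A: T·sin24°·6.7 − 50·3.6 − 450·5.2 = 0 → T = 2520/(6.7·0.406737) = 924.724 ≈ 924.7 lb.
ΣF_x = 0: A_x − T·cos24° = 0 → A_x = 924.724 × 0.913545 = 844.8 lb.
ΣF_y = 0: A_y + T·sin24° − 50 − 450 = 0 → A_y = 500 − 924.724 × 0.406737 = 123.9 lb.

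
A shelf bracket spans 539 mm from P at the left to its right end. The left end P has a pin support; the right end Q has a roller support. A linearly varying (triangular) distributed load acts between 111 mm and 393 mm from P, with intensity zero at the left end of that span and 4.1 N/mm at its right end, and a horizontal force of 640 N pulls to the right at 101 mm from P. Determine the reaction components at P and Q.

P_x = -640.0 N, P_y = 257.4 N, Q_y = 320.7 N

Resultant of the triangular load: ½ × 4.1 × 282 = 578.1 N, acting at 299 mm from P (one-third of the span from the peak).
ΣM about P: Q_y·539 − (½·4.1·282)·299 = 0 → Q_y = 172851.9/539 = 320.69 ≈ 320.7 N.
ΣF_y = 0: P_y + 320.69 − ½·4.1·282 = 0 → P_y = 257.4 N.
ΣF_x = 0: P_x + 640 = 0 → P_x = -640.0 N.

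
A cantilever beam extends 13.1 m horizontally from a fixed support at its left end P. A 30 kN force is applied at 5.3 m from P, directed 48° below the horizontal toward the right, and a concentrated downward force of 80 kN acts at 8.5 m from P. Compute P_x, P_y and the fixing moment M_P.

P_x = -20.07 kN, P_y = 102.3 kN, M_P = 798.2 kN·m

ΣF_x = 0: P_x + 30·cos48° = 0 → P_x = -20.07 kN.
ΣF_y = 0: P_y − 30·sin48° − 80 = 0 → P_y = 102.3 kN.
ΣM about P: M_P − 30·sin48°·5.3 − 80·8.5 = 0 → M_P = 798.2 kN·m.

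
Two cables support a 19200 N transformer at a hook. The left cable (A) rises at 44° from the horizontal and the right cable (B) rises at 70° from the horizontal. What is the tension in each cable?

ΣF_x = 0: −T_A·cos44° + T_B·cos70° = 0 → T_B = 2.10321·T_A.
ΣF_y = 0: T_A·sin44° + T_B·sin70° = 19200.
Substitute: T_A·(0.694658 + 2.10321·0.939693) = 19200 → T_A = 7188.24 ≈ 7188 N.
Then T_B = 2.10321 × 7188.24 = 15120 N.

T_A = 7188 N, T_B = 15120 N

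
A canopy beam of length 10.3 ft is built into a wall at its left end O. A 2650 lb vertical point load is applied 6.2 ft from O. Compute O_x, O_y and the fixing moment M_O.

ΣF_x = 0: O_x = 0.
ΣF_y = 0: O_y − 2650 = 0 → O_y = 2650 lb.
ΣM about O: M_O − 2650·6.2 = 0 → M_O = 16430 lb·ft.

O_x = 0, O_y = 2650 lb, M_O = 16430 lb·ft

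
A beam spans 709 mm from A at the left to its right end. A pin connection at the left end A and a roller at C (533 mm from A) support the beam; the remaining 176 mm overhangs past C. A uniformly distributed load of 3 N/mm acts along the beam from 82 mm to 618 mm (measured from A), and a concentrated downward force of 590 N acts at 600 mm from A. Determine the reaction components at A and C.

Resultant of the distributed load: 3 × 536 = 1608 N at 350 mm from A.
Moments about A: C_y·533 − (3·536)·350 − 590·600 = 0 → C_y = 916800/533 = 1720.08 ≈ 1720 N.
ΣF_y = 0: A_y + 1720.08 − 3·536 − 590 = 0 → A_y = 477.9 N.
ΣF_x = 0: no horizontal applied forces, so A_x = 0.

A_x = 0, A_y = 477.9 N, C_y = 1720 N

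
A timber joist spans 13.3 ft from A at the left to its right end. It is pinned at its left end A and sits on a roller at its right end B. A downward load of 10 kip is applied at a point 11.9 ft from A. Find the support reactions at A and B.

Taking moments about A: B_y·13.3 − 10·11.9 = 0 → B_y = 119/13.3 = 8.94737 ≈ 8.947 kip.
ΣF_y = 0: A_y + 8.94737 − 10 = 0 → A_y = 1.053 kip.
ΣF_x = 0: no horizontal applied forces, so A_x = 0.

A_x = 0, A_y = 1.053 kip, B_y = 8.947 kip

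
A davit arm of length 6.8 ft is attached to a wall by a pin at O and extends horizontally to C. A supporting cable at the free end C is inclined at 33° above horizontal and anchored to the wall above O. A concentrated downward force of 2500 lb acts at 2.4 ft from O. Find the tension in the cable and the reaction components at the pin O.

ΣM about O: T·sin33°·6.8 − 2500·2.4 = 0 → T = 6000/(6.8·0.544639) = 1620.07 ≈ 1620 lb.
ΣF_x = 0: O_x − T·cos33° = 0 → O_x = 1620.07 × 0.838671 = 1359 lb.
ΣF_y = 0: O_y + T·sin33° − 2500 = 0 → O_y = 2500 − 1620.07 × 0.544639 = 1618 lb.

T = 1620 lb, O_x = 1359 lb, O_y = 1618 lb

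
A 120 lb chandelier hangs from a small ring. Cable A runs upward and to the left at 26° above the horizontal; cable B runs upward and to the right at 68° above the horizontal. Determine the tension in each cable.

ΣF_x = 0: −T_A·cos26° + T_B·cos68° = 0 → T_B = 2.3993·T_A.
ΣF_y = 0: T_A·sin26° + T_B·sin68° = 120.
Substitute: T_A·(0.438371 + 2.3993·0.927184) = 120 → T_A = 45.0626 ≈ 45.06 lb.
Then T_B = 2.3993 × 45.0626 = 108.1 lb.

T_A = 45.06 lb, T_B = 108.1 lb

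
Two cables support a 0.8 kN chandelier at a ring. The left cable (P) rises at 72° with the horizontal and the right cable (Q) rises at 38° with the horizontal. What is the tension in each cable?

T_P = 0.6709 kN, T_Q = 0.2631 kN

ΣF_x = 0: −T_P·cos72° + T_Q·cos38° = 0 → T_Q = 0.392148·T_P.
ΣF_y = 0: T_P·sin72° + T_Q·sin38° = 0.8.
Substitute: T_P·(0.951057 + 0.392148·0.615661) = 0.8 → T_P = 0.670867 ≈ 0.6709 kN.
Then T_Q = 0.392148 × 0.670867 = 0.2631 kN.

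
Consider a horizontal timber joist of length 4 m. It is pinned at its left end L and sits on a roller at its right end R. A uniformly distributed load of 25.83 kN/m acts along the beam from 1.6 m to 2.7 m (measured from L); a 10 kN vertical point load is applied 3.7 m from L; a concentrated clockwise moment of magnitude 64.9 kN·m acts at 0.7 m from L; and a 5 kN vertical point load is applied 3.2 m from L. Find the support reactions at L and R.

Resultant of the distributed load: 25.83 × 1.1 = 28.413 kN at 2.15 m from L.
Taking moments about L: R_y·4 − (25.83·1.1)·2.15 − 10·3.7 − 64.9 − 5·3.2 = 0 → R_y = 178.98795/4 = 44.747 ≈ 44.75 kN.
ΣF_y = 0: L_y + 44.747 − 25.83·1.1 − 10 − 5 = 0 → L_y = -1.334 kN.
ΣF_x = 0: no horizontal applied forces, so L_x = 0.

L_x = 0, L_y = -1.334 kN, R_y = 44.75 kN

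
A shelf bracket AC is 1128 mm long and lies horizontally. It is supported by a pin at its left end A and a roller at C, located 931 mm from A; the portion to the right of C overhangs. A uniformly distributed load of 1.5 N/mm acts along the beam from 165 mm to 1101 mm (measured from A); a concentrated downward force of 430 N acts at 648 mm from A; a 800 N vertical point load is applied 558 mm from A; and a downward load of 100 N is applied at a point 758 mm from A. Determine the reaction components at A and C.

Resultant of the distributed load: 1.5 × 936 = 1404 N at 633 mm from A.
ΣM about A: C_y·931 − (1.5·936)·633 − 430·648 − 800·558 − 100·758 = 0 → C_y = 1689572/931 = 1814.79 ≈ 1815 N.
ΣF_y = 0: A_y + 1814.79 − 1.5·936 − 430 − 800 − 100 = 0 → A_y = 919.2 N.
ΣF_x = 0: no horizontal applied forces, so A_x = 0.

A_x = 0, A_y = 919.2 N, C_y = 1815 N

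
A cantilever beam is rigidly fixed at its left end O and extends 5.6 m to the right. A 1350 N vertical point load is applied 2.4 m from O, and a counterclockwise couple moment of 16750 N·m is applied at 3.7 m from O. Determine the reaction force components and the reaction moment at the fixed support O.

ΣF_x = 0: O_x = 0.
ΣF_y = 0: O_y − 1350 = 0 → O_y = 1350 N.
ΣM about O: M_O − 1350·2.4 + 16750 = 0 → M_O = -13510 N·m.

O_x = 0, O_y = 1350 N, M_O = -13510 N·m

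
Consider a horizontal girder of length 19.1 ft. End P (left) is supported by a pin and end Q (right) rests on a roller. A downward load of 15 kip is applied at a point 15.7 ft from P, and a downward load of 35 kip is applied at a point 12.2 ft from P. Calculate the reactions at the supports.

Moments about P: Q_y·19.1 − 15·15.7 − 35·12.2 = 0 → Q_y = 662.5/19.1 = 34.6859 ≈ 34.69 kip.
ΣF_y = 0: P_y + 34.6859 − 15 − 35 = 0 → P_y = 15.31 kip.
ΣF_x = 0: no horizontal applied forces, so P_x = 0.

P_x = 0, P_y = 15.31 kip, Q_y = 34.69 kip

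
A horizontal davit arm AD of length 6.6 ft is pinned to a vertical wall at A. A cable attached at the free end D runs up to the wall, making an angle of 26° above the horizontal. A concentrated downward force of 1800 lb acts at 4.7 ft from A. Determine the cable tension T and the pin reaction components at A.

T = 2924 lb, A_x = 2628 lb, A_y = 518.2 lb

ΣM about A: T·sin26°·6.6 − 1800·4.7 = 0 → T = 8460/(6.6·0.438371) = 2924.05 ≈ 2924 lb.
ΣF_x = 0: A_x − T·cos26° = 0 → A_x = 2924.05 × 0.898794 = 2628 lb.
ΣF_y = 0: A_y + T·sin26° − 1800 = 0 → A_y = 1800 − 2924.05 × 0.438371 = 518.2 lb.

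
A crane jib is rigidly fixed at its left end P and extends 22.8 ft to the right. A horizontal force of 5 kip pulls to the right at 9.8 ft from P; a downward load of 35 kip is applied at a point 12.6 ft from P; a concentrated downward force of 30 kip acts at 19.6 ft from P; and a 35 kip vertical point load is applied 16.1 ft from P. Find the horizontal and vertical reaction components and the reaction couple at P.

P_x = -5.000 kip, P_y = 100.0 kip, M_P = 1592 kip·ft

ΣF_x = 0: P_x + 5 = 0 → P_x = -5.000 kip.
ΣF_y = 0: P_y − 35 − 30 − 35 = 0 → P_y = 100.0 kip.
ΣM about P: M_P − 35·12.6 − 30·19.6 − 35·16.1 = 0 → M_P = 1592 kip·ft.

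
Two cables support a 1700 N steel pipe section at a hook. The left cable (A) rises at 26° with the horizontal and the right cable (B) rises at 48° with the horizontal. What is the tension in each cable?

T_A = 1183 N, T_B = 1590 N

ΣF_x = 0: −T_A·cos26° + T_B·cos48° = 0 → T_B = 1.34323·T_A.
ΣF_y = 0: T_A·sin26° + T_B·sin48° = 1700.
Substitute: T_A·(0.438371 + 1.34323·0.743145) = 1700 → T_A = 1183.36 ≈ 1183 N.
Then T_B = 1.34323 × 1183.36 = 1590 N.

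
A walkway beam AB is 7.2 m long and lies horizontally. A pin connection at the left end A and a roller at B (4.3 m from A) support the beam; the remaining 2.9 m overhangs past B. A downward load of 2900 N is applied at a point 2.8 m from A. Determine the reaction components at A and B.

A_x = 0, A_y = 1012 N, B_y = 1888 N

Taking moments about A: B_y·4.3 − 2900·2.8 = 0 → B_y = 8120/4.3 = 1888.37 ≈ 1888 N.
ΣF_y = 0: A_y + 1888.37 − 2900 = 0 → A_y = 1012 N.
ΣF_x = 0: no horizontal applied forces, so A_x = 0.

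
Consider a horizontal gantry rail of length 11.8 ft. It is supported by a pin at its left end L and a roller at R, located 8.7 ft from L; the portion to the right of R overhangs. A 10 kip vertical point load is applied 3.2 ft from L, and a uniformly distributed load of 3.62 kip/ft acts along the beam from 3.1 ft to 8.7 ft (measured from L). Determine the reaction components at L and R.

Resultant of the distributed load: 3.62 × 5.6 = 20.272 kip at 5.9 ft from L.
ΣM about L: R_y·8.7 − 10·3.2 − (3.62·5.6)·5.9 = 0 → R_y = 151.6048/8.7 = 17.4258 ≈ 17.43 kip.
ΣF_y = 0: L_y + 17.4258 − 10 − 3.62·5.6 = 0 → L_y = 12.85 kip.
ΣF_x = 0: no horizontal applied forces, so L_x = 0.

L_x = 0, L_y = 12.85 kip, R_y = 17.43 kip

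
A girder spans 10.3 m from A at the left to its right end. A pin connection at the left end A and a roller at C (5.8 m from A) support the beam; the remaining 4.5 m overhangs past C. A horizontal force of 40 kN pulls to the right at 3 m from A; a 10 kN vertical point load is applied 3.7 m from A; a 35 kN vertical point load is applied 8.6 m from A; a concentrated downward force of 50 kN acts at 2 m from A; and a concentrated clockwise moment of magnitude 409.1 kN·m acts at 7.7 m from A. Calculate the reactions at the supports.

A_x = -40.00 kN, A_y = -51.05 kN, C_y = 146.1 kN

Taking moments about A: C_y·5.8 − 10·3.7 − 35·8.6 − 50·2 − 409.1 = 0 → C_y = 847.1/5.8 = 146.052 ≈ 146.1 kN.
ΣF_y = 0: A_y + 146.052 − 10 − 35 − 50 = 0 → A_y = -51.05 kN.
ΣF_x = 0: A_x + 40 = 0 → A_x = -40.00 kN.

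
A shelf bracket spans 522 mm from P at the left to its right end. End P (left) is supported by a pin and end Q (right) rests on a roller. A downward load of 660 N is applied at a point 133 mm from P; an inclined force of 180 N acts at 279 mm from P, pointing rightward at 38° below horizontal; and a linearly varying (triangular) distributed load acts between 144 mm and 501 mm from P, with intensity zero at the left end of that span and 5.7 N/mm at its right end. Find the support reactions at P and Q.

Resultant of the triangular load: ½ × 5.7 × 357 = 1017.45 N, acting at 382 mm from P (one-third of the span from the peak).
Moments about P: Q_y·522 − 660·133 − 180·sin38°·279 − (½·5.7·357)·382 = 0 → Q_y = 507364/522 = 971.962 ≈ 972.0 N.
ΣF_y = 0: P_y + 971.962 − 660 − 180·sin38° − ½·5.7·357 = 0 → P_y = 816.3 N.
ΣF_x = 0: P_x + 180·cos38° = 0 → P_x = -141.8 N.

P_x = -141.8 N, P_y = 816.3 N, Q_y = 972.0 N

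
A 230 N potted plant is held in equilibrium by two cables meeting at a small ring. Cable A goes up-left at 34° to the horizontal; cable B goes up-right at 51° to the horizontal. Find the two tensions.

ΣF_x = 0: −T_A·cos34° + T_B·cos51° = 0 → T_B = 1.31735·T_A.
ΣF_y = 0: T_A·sin34° + T_B·sin51° = 230.
Substitute: T_A·(0.559193 + 1.31735·0.777146) = 230 → T_A = 145.297 ≈ 145.3 N.
Then T_B = 1.31735 × 145.297 = 191.4 N.

T_A = 145.3 N, T_B = 191.4 N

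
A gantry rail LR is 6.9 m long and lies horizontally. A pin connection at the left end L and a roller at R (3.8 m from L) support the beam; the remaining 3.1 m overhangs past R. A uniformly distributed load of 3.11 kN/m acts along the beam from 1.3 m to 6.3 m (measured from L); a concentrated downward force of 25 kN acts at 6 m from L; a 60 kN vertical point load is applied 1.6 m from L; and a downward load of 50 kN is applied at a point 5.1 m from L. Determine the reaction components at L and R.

L_x = 0, L_y = 3.158 kN, R_y = 147.4 kN

Resultant of the distributed load: 3.11 × 5 = 15.55 kN at 3.8 m from L.
Moments about L: R_y·3.8 − (3.11·5)·3.8 − 25·6 − 60·1.6 − 50·5.1 = 0 → R_y = 560.09/3.8 = 147.392 ≈ 147.4 kN.
ΣF_y = 0: L_y + 147.392 − 3.11·5 − 25 − 60 − 50 = 0 → L_y = 3.158 kN.
ΣF_x = 0: no horizontal applied forces, so L_x = 0.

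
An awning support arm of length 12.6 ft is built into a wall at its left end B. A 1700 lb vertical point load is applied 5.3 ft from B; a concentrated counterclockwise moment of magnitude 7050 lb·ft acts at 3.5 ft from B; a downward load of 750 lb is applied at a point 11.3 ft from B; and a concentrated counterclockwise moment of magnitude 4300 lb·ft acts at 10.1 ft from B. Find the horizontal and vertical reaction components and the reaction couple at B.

ΣF_x = 0: B_x = 0.
ΣF_y = 0: B_y − 1700 − 750 = 0 → B_y = 2450 lb.
ΣM about B: M_B − 1700·5.3 + 7050 − 750·11.3 + 4300 = 0 → M_B = 6135 lb·ft.

B_x = 0, B_y = 2450 lb, M_B = 6135 lb·ft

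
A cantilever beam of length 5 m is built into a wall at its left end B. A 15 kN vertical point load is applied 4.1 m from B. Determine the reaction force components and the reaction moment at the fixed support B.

B_x = 0, B_y = 15.00 kN, M_B = 61.50 kN·m

ΣF_x = 0: B_x = 0.
ΣF_y = 0: B_y − 15 = 0 → B_y = 15.00 kN.
ΣM about B: M_B − 15·4.1 = 0 → M_B = 61.50 kN·m.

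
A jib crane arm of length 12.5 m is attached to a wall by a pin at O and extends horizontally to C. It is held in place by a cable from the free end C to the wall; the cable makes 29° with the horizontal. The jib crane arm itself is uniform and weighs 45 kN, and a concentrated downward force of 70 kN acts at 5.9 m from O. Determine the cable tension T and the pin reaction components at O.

T = 114.6 kN, O_x = 100.2 kN, O_y = 59.46 kN

ΣM about O: T·sin29°·12.5 − 45·6.25 − 70·5.9 = 0 → T = 694.25/(12.5·0.48481) = 114.56 ≈ 114.6 kN.
ΣF_x = 0: O_x − T·cos29° = 0 → O_x = 114.56 × 0.87462 = 100.2 kN.
ΣF_y = 0: O_y + T·sin29° − 45 − 70 = 0 → O_y = 115 − 114.56 × 0.48481 = 59.46 kN.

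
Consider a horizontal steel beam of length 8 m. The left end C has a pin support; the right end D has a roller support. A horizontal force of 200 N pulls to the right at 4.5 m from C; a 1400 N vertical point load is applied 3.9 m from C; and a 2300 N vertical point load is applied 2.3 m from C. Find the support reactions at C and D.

C_x = -200.0 N, C_y = 2356 N, D_y = 1344 N

ΣM about C: D_y·8 − 1400·3.9 − 2300·2.3 = 0 → D_y = 10750/8 = 1343.75 ≈ 1344 N.
ΣF_y = 0: C_y + 1343.75 − 1400 − 2300 = 0 → C_y = 2356 N.
ΣF_x = 0: C_x + 200 = 0 → C_x = -200.0 N.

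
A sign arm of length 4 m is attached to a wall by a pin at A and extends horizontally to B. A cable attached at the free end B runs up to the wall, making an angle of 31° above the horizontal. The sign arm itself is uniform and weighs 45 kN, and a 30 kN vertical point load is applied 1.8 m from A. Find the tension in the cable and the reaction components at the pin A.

ΣM about A: T·sin31°·4 − 45·2 − 30·1.8 = 0 → T = 144/(4·0.515038) = 69.8978 ≈ 69.90 kN.
ΣF_x = 0: A_x − T·cos31° = 0 → A_x = 69.8978 × 0.857167 = 59.91 kN.
ΣF_y = 0: A_y + T·sin31° − 45 − 30 = 0 → A_y = 75 − 69.8978 × 0.515038 = 39.00 kN.

T = 69.90 kN, A_x = 59.91 kN, A_y = 39.00 kN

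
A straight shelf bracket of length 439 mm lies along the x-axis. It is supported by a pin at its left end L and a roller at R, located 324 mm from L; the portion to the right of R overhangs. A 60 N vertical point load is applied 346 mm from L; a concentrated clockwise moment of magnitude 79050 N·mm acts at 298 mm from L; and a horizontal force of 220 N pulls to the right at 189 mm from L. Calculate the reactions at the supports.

ΣM about L: R_y·324 − 60·346 − 79050 = 0 → R_y = 99810/324 = 308.056 ≈ 308.1 N.
ΣF_y = 0: L_y + 308.056 − 60 = 0 → L_y = -248.1 N.
ΣF_x = 0: L_x + 220 = 0 → L_x = -220.0 N.

L_x = -220.0 N, L_y = -248.1 N, R_y = 308.1 N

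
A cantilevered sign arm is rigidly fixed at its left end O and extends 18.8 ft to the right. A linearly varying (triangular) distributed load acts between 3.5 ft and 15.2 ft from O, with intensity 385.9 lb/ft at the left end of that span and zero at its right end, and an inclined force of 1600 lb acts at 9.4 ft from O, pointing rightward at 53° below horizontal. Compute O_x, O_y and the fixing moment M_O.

Resultant of the triangular load: ½ × 385.9 × 11.7 = 2257.515 lb, acting at 7.4 ft from O (one-third of the span from the peak).
ΣF_x = 0: O_x + 1600·cos53° = 0 → O_x = -962.9 lb.
ΣF_y = 0: O_y − ½·385.9·11.7 − 1600·sin53° = 0 → O_y = 3535 lb.
ΣM about O: M_O − (½·385.9·11.7)·7.4 − 1600·sin53°·9.4 = 0 → M_O = 28720 lb·ft.

O_x = -962.9 lb, O_y = 3535 lb, M_O = 28720 lb·ft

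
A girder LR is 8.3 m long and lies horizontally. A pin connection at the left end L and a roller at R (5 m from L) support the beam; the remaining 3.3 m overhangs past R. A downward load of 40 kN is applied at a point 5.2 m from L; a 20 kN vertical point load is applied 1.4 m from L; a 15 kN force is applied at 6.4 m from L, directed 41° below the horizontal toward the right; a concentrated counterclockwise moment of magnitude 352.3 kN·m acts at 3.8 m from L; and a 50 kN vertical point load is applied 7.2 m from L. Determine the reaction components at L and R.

L_x = -11.32 kN, L_y = 58.50 kN, R_y = 61.34 kN

Moments about L: R_y·5 − 40·5.2 − 20·1.4 − 15·sin41°·6.4 + 352.3 − 50·7.2 = 0 → R_y = 306.682/5 = 61.3364 ≈ 61.34 kN.
ΣF_y = 0: L_y + 61.3364 − 40 − 20 − 15·sin41° − 50 = 0 → L_y = 58.50 kN.
ΣF_x = 0: L_x + 15·cos41° = 0 → L_x = -11.32 kN.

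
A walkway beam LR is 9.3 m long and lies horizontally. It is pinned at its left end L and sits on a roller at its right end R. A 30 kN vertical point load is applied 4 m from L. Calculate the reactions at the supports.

Taking moments about L: R_y·9.3 − 30·4 = 0 → R_y = 120/9.3 = 12.9032 ≈ 12.90 kN.
ΣF_y = 0: L_y + 12.9032 − 30 = 0 → L_y = 17.10 kN.
ΣF_x = 0: no horizontal applied forces, so L_x = 0.

L_x = 0, L_y = 17.10 kN, R_y = 12.90 kN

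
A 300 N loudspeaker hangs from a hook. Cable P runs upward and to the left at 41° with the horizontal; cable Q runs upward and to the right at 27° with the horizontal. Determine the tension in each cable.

T_P = 288.3 N, T_Q = 244.2 N

ΣF_x = 0: −T_P·cos41° + T_Q·cos27° = 0 → T_Q = 0.84703·T_P.
ΣF_y = 0: T_P·sin41° + T_Q·sin27° = 300.
Substitute: T_P·(0.656059 + 0.84703·0.45399) = 300 → T_P = 288.295 ≈ 288.3 N.
Then T_Q = 0.84703 × 288.295 = 244.2 N.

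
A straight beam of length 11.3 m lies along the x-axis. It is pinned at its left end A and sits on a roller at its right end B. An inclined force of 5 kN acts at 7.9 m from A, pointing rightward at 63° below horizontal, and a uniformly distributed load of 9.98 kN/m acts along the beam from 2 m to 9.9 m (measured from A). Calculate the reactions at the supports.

Resultant of the distributed load: 9.98 × 7.9 = 78.842 kN at 5.95 m from A.
Moments about A: B_y·11.3 − 5·sin63°·7.9 − (9.98·7.9)·5.95 = 0 → B_y = 504.305/11.3 = 44.6288 ≈ 44.63 kN.
ΣF_y = 0: A_y + 44.6288 − 5·sin63° − 9.98·7.9 = 0 → A_y = 38.67 kN.
ΣF_x = 0: A_x + 5·cos63° = 0 → A_x = -2.270 kN.

A_x = -2.270 kN, A_y = 38.67 kN, B_y = 44.63 kN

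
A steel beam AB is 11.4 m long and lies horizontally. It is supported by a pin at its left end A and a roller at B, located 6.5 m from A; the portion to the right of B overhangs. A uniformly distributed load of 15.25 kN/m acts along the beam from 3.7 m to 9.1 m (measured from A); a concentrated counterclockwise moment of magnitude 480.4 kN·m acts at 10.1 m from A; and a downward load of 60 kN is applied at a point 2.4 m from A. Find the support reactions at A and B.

A_x = 0, A_y = 113.0 kN, B_y = 29.33 kN

Resultant of the distributed load: 15.25 × 5.4 = 82.35 kN at 6.4 m from A.
ΣM about A: B_y·6.5 − (15.25·5.4)·6.4 + 480.4 − 60·2.4 = 0 → B_y = 190.64/6.5 = 29.3292 ≈ 29.33 kN.
ΣF_y = 0: A_y + 29.3292 − 15.25·5.4 − 60 = 0 → A_y = 113.0 kN.
ΣF_x = 0: no horizontal applied forces, so A_x = 0.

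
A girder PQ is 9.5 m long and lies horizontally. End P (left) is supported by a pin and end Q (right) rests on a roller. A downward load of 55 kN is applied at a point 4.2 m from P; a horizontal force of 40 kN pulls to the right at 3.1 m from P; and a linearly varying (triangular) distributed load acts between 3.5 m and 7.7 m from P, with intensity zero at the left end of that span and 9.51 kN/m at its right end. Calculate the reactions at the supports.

P_x = -40.00 kN, P_y = 37.41 kN, Q_y = 37.56 kN

Resultant of the triangular load: ½ × 9.51 × 4.2 = 19.971 kN, acting at 6.3 m from P (one-third of the span from the peak).
ΣM about P: Q_y·9.5 − 55·4.2 − (½·9.51·4.2)·6.3 = 0 → Q_y = 356.8173/9.5 = 37.5597 ≈ 37.56 kN.
ΣF_y = 0: P_y + 37.5597 − 55 − ½·9.51·4.2 = 0 → P_y = 37.41 kN.
ΣF_x = 0: P_x + 40 = 0 → P_x = -40.00 kN.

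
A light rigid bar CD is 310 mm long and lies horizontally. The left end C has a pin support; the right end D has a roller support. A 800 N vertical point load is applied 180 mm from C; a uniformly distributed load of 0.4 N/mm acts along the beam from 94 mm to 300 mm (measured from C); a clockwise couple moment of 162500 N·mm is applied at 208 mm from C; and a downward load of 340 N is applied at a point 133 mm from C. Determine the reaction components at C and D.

C_x = 0, C_y = 35.46 N, D_y = 1187 N

Resultant of the distributed load: 0.4 × 206 = 82.4 N at 197 mm from C.
Moments about C: D_y·310 − 800·180 − (0.4·206)·197 − 162500 − 340·133 = 0 → D_y = 367952.8/310 = 1186.94 ≈ 1187 N.
ΣF_y = 0: C_y + 1186.94 − 800 − 0.4·206 − 340 = 0 → C_y = 35.46 N.
ΣF_x = 0: no horizontal applied forces, so C_x = 0.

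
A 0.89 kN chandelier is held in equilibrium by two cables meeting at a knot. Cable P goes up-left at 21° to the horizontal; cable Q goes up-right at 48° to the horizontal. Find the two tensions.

T_P = 0.6379 kN, T_Q = 0.8900 kN

ΣF_x = 0: −T_P·cos21° + T_Q·cos48° = 0 → T_Q = 1.39521·T_P.
ΣF_y = 0: T_P·sin21° + T_Q·sin48° = 0.89.
Substitute: T_P·(0.358368 + 1.39521·0.743145) = 0.89 → T_P = 0.637896 ≈ 0.6379 kN.
Then T_Q = 1.39521 × 0.637896 = 0.8900 kN.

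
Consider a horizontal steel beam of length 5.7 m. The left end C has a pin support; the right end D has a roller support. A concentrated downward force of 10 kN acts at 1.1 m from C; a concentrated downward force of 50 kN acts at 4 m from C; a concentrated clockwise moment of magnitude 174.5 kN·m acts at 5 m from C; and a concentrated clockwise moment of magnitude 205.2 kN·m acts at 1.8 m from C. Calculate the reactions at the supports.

Taking moments about C: D_y·5.7 − 10·1.1 − 50·4 − 174.5 − 205.2 = 0 → D_y = 590.7/5.7 = 103.632 ≈ 103.6 kN.
ΣF_y = 0: C_y + 103.632 − 10 − 50 = 0 → C_y = -43.63 kN.
ΣF_x = 0: no horizontal applied forces, so C_x = 0.

C_x = 0, C_y = -43.63 kN, D_y = 103.6 kN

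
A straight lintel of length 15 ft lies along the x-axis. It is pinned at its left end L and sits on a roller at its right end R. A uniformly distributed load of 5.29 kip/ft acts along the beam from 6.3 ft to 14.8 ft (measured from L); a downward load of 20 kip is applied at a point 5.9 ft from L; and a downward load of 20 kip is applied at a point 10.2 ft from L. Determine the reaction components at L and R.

Resultant of the distributed load: 5.29 × 8.5 = 44.965 kip at 10.55 ft from L.
ΣM about L: R_y·15 − (5.29·8.5)·10.55 − 20·5.9 − 20·10.2 = 0 → R_y = 796.38075/15 = 53.0921 ≈ 53.09 kip.
ΣF_y = 0: L_y + 53.0921 − 5.29·8.5 − 20 − 20 = 0 → L_y = 31.87 kip.
ΣF_x = 0: no horizontal applied forces, so L_x = 0.

L_x = 0, L_y = 31.87 kip, R_y = 53.09 kip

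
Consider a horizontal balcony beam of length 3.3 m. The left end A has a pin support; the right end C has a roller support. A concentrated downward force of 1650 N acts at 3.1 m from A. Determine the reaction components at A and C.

ΣM about A: C_y·3.3 − 1650·3.1 = 0 → C_y = 5115/3.3 = 1550 N.
ΣF_y = 0: A_y + 1550 − 1650 = 0 → A_y = 100.0 N.
ΣF_x = 0: no horizontal applied forces, so A_x = 0.

A_x = 0, A_y = 100.0 N, C_y = 1550 N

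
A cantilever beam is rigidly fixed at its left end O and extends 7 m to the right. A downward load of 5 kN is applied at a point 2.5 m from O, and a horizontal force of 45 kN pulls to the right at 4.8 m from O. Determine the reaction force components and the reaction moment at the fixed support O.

O_x = -45.00 kN, O_y = 5.000 kN, M_O = 12.50 kN·m

ΣF_x = 0: O_x + 45 = 0 → O_x = -45.00 kN.
ΣF_y = 0: O_y − 5 = 0 → O_y = 5.000 kN.
ΣM about O: M_O − 5·2.5 = 0 → M_O = 12.50 kN·m.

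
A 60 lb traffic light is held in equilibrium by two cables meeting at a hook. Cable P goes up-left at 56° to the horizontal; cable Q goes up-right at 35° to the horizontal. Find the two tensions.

T_P = 49.16 lb, T_Q = 33.56 lb

ΣF_x = 0: −T_P·cos56° + T_Q·cos35° = 0 → T_Q = 0.682648·T_P.
ΣF_y = 0: T_P·sin56° + T_Q·sin35° = 60.
Substitute: T_P·(0.829038 + 0.682648·0.573576) = 60 → T_P = 49.1566 ≈ 49.16 lb.
Then T_Q = 0.682648 × 49.1566 = 33.56 lb.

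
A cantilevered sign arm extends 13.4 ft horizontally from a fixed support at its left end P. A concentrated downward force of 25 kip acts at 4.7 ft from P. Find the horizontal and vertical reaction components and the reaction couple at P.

ΣF_x = 0: P_x = 0.
ΣF_y = 0: P_y − 25 = 0 → P_y = 25.00 kip.
ΣM about P: M_P − 25·4.7 = 0 → M_P = 117.5 kip·ft.

P_x = 0, P_y = 25.00 kip, M_P = 117.5 kip·ft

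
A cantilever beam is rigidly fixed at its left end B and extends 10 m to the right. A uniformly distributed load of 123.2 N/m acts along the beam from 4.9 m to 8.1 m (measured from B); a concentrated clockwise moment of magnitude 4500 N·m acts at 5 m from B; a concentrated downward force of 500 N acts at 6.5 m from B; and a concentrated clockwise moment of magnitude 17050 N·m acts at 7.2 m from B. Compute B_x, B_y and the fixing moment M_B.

Resultant of the distributed load: 123.2 × 3.2 = 394.24 N at 6.5 m from B.
ΣF_x = 0: B_x = 0.
ΣF_y = 0: B_y − 123.2·3.2 − 500 = 0 → B_y = 894.2 N.
ΣM about B: M_B − (123.2·3.2)·6.5 − 4500 − 500·6.5 − 17050 = 0 → M_B = 27360 N·m.

B_x = 0, B_y = 894.2 N, M_B = 27360 N·m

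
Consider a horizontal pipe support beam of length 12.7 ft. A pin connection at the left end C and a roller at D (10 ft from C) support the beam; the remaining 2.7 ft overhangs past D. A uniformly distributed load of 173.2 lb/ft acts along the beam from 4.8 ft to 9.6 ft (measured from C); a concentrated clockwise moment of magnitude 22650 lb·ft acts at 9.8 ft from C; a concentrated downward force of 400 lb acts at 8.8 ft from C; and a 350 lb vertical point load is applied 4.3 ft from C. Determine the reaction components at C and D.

Resultant of the distributed load: 173.2 × 4.8 = 831.36 lb at 7.2 ft from C.
Taking moments about C: D_y·10 − (173.2·4.8)·7.2 − 22650 − 400·8.8 − 350·4.3 = 0 → D_y = 33660.792/10 = 3366.08 ≈ 3366 lb.
ΣF_y = 0: C_y + 3366.08 − 173.2·4.8 − 400 − 350 = 0 → C_y = -1785 lb.
ΣF_x = 0: no horizontal applied forces, so C_x = 0.

C_x = 0, C_y = -1785 lb, D_y = 3366 lb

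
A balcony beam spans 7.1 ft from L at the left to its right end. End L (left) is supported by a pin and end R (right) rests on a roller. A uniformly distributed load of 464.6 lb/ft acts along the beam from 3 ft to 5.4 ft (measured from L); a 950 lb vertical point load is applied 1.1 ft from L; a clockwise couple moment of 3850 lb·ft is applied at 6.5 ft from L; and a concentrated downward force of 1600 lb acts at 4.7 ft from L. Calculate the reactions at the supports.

Resultant of the distributed load: 464.6 × 2.4 = 1115.04 lb at 4.2 ft from L.
ΣM about L: R_y·7.1 − (464.6·2.4)·4.2 − 950·1.1 − 3850 − 1600·4.7 = 0 → R_y = 17098.168/7.1 = 2408.19 ≈ 2408 lb.
ΣF_y = 0: L_y + 2408.19 − 464.6·2.4 − 950 − 1600 = 0 → L_y = 1257 lb.
ΣF_x = 0: no horizontal applied forces, so L_x = 0.

L_x = 0, L_y = 1257 lb, R_y = 2408 lb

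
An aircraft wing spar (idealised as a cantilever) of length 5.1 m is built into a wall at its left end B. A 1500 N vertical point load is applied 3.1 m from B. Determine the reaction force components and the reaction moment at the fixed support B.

ΣF_x = 0: B_x = 0.
ΣF_y = 0: B_y − 1500 = 0 → B_y = 1500 N.
ΣM about B: M_B − 1500·3.1 = 0 → M_B = 4650 N·m.

B_x = 0, B_y = 1500 N, M_B = 4650 N·m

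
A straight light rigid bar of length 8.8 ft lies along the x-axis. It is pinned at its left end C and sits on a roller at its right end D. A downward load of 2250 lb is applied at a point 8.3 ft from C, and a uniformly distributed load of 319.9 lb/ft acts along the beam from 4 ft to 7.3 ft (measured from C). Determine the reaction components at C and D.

Resultant of the distributed load: 319.9 × 3.3 = 1055.67 lb at 5.65 ft from C.
ΣM about C: D_y·8.8 − 2250·8.3 − (319.9·3.3)·5.65 = 0 → D_y = 24639.5355/8.8 = 2799.95 ≈ 2800 lb.
ΣF_y = 0: C_y + 2799.95 − 2250 − 319.9·3.3 = 0 → C_y = 505.7 lb.
ΣF_x = 0: no horizontal applied forces, so C_x = 0.

C_x = 0, C_y = 505.7 lb, D_y = 2800 lb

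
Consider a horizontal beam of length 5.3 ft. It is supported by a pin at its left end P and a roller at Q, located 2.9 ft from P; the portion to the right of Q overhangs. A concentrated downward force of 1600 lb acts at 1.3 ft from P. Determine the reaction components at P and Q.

P_x = 0, P_y = 882.8 lb, Q_y = 717.2 lb

Taking moments about P: Q_y·2.9 − 1600·1.3 = 0 → Q_y = 2080/2.9 = 717.241 ≈ 717.2 lb.
ΣF_y = 0: P_y + 717.241 − 1600 = 0 → P_y = 882.8 lb.
ΣF_x = 0: no horizontal applied forces, so P_x = 0.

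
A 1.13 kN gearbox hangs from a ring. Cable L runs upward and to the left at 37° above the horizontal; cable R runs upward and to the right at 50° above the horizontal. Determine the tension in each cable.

T_L = 0.7273 kN, T_R = 0.9037 kN

ΣF_x = 0: −T_L·cos37° + T_R·cos50° = 0 → T_R = 1.24246·T_L.
ΣF_y = 0: T_L·sin37° + T_R·sin50° = 1.13.
Substitute: T_L·(0.601815 + 1.24246·0.766044) = 1.13 → T_L = 0.727346 ≈ 0.7273 kN.
Then T_R = 1.24246 × 0.727346 = 0.9037 kN.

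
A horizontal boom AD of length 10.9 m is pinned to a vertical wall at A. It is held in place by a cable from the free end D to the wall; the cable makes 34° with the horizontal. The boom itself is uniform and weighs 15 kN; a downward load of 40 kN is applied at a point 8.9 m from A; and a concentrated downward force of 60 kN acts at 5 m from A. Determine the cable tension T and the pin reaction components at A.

ΣM about A: T·sin34°·10.9 − 15·5.45 − 40·8.9 − 60·5 = 0 → T = 737.75/(10.9·0.559193) = 121.038 ≈ 121.0 kN.
ΣF_x = 0: A_x − T·cos34° = 0 → A_x = 121.038 × 0.829038 = 100.3 kN.
ΣF_y = 0: A_y + T·sin34° − 15 − 40 − 60 = 0 → A_y = 115 − 121.038 × 0.559193 = 47.32 kN.

T = 121.0 kN, A_x = 100.3 kN, A_y = 47.32 kN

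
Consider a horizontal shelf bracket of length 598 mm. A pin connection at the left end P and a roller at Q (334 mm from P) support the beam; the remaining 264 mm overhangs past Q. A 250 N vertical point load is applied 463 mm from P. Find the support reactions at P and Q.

P_x = 0, P_y = -96.56 N, Q_y = 346.6 N

ΣM about P: Q_y·334 − 250·463 = 0 → Q_y = 115750/334 = 346.557 ≈ 346.6 N.
ΣF_y = 0: P_y + 346.557 − 250 = 0 → P_y = -96.56 N.
ΣF_x = 0: no horizontal applied forces, so P_x = 0.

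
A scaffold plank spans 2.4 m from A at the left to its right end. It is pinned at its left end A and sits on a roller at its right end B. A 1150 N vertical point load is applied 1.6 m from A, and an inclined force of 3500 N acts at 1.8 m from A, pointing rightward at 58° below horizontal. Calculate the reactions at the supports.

A_x = -1855 N, A_y = 1125 N, B_y = 2993 N

Moments about A: B_y·2.4 − 1150·1.6 − 3500·sin58°·1.8 = 0 → B_y = 7182.7/2.4 = 2992.79 ≈ 2993 N.
ΣF_y = 0: A_y + 2992.79 − 1150 − 3500·sin58° = 0 → A_y = 1125 N.
ΣF_x = 0: A_x + 3500·cos58° = 0 → A_x = -1855 N.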